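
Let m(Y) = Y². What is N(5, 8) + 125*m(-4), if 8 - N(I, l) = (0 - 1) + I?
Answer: 2004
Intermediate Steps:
N(I, l) = 9 - I (N(I, l) = 8 - ((0 - 1) + I) = 8 - (-1 + I) = 8 + (1 - I) = 9 - I)
N(5, 8) + 125*m(-4) = (9 - 1*5) + 125*(-4)² = (9 - 5) + 125*16 = 4 + 2000 = 2004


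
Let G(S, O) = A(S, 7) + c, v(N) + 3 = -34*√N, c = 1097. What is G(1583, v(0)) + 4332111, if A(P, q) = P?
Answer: 4334791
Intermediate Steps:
v(N) = -3 - 34*√N
G(S, O) = 1097 + S (G(S, O) = S + 1097 = 1097 + S)
G(1583, v(0)) + 4332111 = (1097 + 1583) + 4332111 = 2680 + 4332111 = 4334791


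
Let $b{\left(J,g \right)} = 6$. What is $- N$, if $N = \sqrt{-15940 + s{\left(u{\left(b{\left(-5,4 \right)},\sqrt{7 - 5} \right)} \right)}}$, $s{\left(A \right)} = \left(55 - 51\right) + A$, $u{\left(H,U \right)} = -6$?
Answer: $- i \sqrt{15942} \approx - 126.26 i$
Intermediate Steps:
$s{\left(A \right)} = 4 + A$
$N = i \sqrt{15942}$ ($N = \sqrt{-15940 + \left(4 - 6\right)} = \sqrt{-15940 - 2} = \sqrt{-15942} = i \sqrt{15942} \approx 126.26 i$)
$- N = - i \sqrt{15942}$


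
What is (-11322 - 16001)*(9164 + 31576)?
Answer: -1113139020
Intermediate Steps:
(-11322 - 16001)*(9164 + 31576) = -27323*40740 = -1113139020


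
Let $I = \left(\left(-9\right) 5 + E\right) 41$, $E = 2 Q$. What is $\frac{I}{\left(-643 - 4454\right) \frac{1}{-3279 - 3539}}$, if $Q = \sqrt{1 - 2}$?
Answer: $- \frac{4193070}{1699} + \frac{559076 i}{5097} \approx -2468.0 + 109.69 i$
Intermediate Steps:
$Q = i$ ($Q = \sqrt{-1} = i \approx 1.0 i$)
$E = 2 i \approx 2.0 i$
$I = -1845 + 82 i$ ($I = \left(\left(-9\right) 5 + 2 i\right) 41 = \left(-45 + 2 i\right) 41 = -1845 + 82 i \approx -1845.0 + 82.0 i$)
$\frac{I}{\left(-643 - 4454\right) \frac{1}{-3279 - 3539}} = \frac{-1845 + 82 i}{\left(-643 - 4454\right) \frac{1}{-3279 - 3539}} = \frac{-1845 + 82 i}{\left(-5097\right) \frac{1}{-6818}} = \frac{-1845 + 82 i}{\left(-5097\right) \left(- \frac{1}{6818}\right)} = \frac{-1845 + 82 i}{\frac{5097}{6818}} = \left(-1845 + 82 i\right) \frac{6818}{5097} = - \frac{4193070}{1699} + \frac{559076 i}{5097}$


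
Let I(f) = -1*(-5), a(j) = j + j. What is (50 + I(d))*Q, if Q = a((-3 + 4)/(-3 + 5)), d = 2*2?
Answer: 55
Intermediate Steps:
a(j) = 2*j
d = 4
Q = 1 (Q = 2*((-3 + 4)/(-3 + 5)) = 2*(1/2) = 2*(1*(½)) = 2*(½) = 1)
I(f) = 5
(50 + I(d))*Q = (50 + 5)*1 = 55*1 = 55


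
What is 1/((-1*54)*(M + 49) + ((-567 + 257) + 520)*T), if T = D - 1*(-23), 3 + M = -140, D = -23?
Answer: 1/5076 ≈ 0.00019701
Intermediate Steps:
M = -143 (M = -3 - 140 = -143)
T = 0 (T = -23 - 1*(-23) = -23 + 23 = 0)
1/((-1*54)*(M + 49) + ((-567 + 257) + 520)*T) = 1/((-1*54)*(-143 + 49) + ((-567 + 257) + 520)*0) = 1/(-54*(-94) + (-310 + 520)*0) = 1/(5076 + 210*0) = 1/(5076 + 0) = 1/5076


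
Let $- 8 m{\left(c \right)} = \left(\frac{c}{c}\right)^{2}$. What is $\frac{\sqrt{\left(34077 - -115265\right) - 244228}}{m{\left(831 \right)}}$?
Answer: $- 8 i \sqrt{94886} \approx - 2464.3 i$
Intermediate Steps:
$m{\left(c \right)} = - \frac{1}{8}$ ($m{\left(c \right)} = - \frac{\left(\frac{c}{c}\right)^{2}}{8} = - \frac{1^{2}}{8} = \left(- \frac{1}{8}\right) 1 = - \frac{1}{8}$)
$\frac{\sqrt{\left(34077 - -115265\right) - 244228}}{m{\left(831 \right)}} = \frac{\sqrt{\left(34077 - -115265\right) - 244228}}{- \frac{1}{8}} = \sqrt{\left(34077 + 115265\right) - 244228} \left(-8\right) = \sqrt{149342 - 244228} \left(-8\right) = \sqrt{-94886} \left(-8\right) = i \sqrt{94886} \left(-8\right) = - 8 i \sqrt{94886}$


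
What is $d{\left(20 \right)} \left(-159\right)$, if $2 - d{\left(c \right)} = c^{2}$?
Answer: $63282$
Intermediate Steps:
$d{\left(c \right)} = 2 - c^{2}$
$d{\left(20 \right)} \left(-159\right) = \left(2 - 20^{2}\right) \left(-159\right) = \left(2 - 400\right) \left(-159\right) = \left(-398\right) \left(-159\right) = 63282$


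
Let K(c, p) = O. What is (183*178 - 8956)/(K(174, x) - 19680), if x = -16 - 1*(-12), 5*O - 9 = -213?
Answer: -59045/49302 ≈ -1.1976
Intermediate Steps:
O = -204/5 (O = 9/5 + (1/5)*(-213) = 9/5 - 213/5 = -204/5 ≈ -40.800)
x = -4 (x = -16 + 12 = -4)
K(c, p) = -204/5
(183*178 - 8956)/(K(174, x) - 19680) = (183*178 - 8956)/(-204/5 - 19680) = (32574 - 8956)/(-98604/5) = 23618*(-5/98604) = -59045/49302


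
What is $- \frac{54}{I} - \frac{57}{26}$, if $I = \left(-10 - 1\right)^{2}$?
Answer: $- \frac{8301}{3146} \approx -2.6386$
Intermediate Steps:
$I = 121$ ($I = \left(-11\right)^{2} = 121$)
$- \frac{54}{I} - \frac{57}{26} = - \frac{54}{121} - \frac{57}{26} = - \frac{8301}{3146}$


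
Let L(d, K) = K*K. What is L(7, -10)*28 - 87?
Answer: 2713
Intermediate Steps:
L(d, K) = K²
L(7, -10)*28 - 87 = (-10)²*28 - 87 = 100*28 - 87 = 2800 - 87 = 2713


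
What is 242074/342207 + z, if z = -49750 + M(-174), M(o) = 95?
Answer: -16992046511/342207 ≈ -49654.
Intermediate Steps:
z = -49655 (z = -49750 + 95 = -49655)
242074/342207 + z = 242074/342207 - 49655 = -16992046511/342207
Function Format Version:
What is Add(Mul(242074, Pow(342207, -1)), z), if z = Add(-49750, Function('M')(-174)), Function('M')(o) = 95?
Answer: Rational(-16992046511, 342207) ≈ -49654.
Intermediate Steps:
z = -49655 (z = Add(-49750, 95) = -49655)
Add(Mul(242074, Pow(342207, -1)), z) = Add(Mul(242074, Pow(342207, -1)), -49655) = Add(Mul(242074, Rational(1, 342207)), -49655) = Add(Rational(242074, 342207), -49655) = Rational(-16992046511, 342207)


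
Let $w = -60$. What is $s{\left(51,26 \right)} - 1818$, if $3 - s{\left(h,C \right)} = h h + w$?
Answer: $-4356$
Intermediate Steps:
$s{\left(h,C \right)} = 63 - h^{2}$ ($s{\left(h,C \right)} = 3 - \left(h h - 60\right) = 3 - \left(h^{2} - 60\right) = 3 - \left(-60 + h^{2}\right) = 63 - h^{2}$)
$s{\left(51,26 \right)} - 1818 = \left(63 - 51^{2}\right) - 1818 = \left(63 - 2601\right) - 1818 = -2538 - 1818 = -4356$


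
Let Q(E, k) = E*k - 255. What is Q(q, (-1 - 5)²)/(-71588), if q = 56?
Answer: -1761/71588 ≈ -0.024599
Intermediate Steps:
Q(E, k) = -255 + E*k
Q(q, (-1 - 5)²)/(-71588) = (-255 + 56*(-1 - 5)²)/(-71588) = (-255 + 56*(-6)²)*(-1/71588) = (-255 + 56*36)*(-1/71588) = (-255 + 2016)*(-1/71588) = 1761*(-1/71588) = -1761/71588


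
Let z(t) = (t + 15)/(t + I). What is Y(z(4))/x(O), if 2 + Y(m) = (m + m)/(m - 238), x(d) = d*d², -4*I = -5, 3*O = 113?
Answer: -134946/3550969517 ≈ -3.8003e-5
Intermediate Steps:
O = 113/3 (O = (⅓)*113 = 113/3 ≈ 37.667)
I = 5/4 (I = -¼*(-5) = 5/4 ≈ 1.2500)
z(t) = (15 + t)/(5/4 + t) (z(t) = (t + 15)/(t + 5/4) = (15 + t)/(5/4 + t))
x(d) = d³
Y(m) = -2 + 2*m/(-238 + m) (Y(m) = -2 + (m + m)/(m - 238) = -2 + (2*m)/(-238 + m) = -2 + 2*m/(-238 + m))
Y(z(4))/x(O) = (476/(-238 + 4*(15 + 4)/(5 + 4*4)))/((113/3)³) = (476/(-238 + 4*19/(5 + 16)))/(1442897/27) = (476/(-238 + 4*19/21))*(27/1442897) = (476/(-238 + 4*(1/21)*19))*(27/1442897) = (476/(-238 + 76/21))*(27/1442897) = (476/(-4922/21))*(27/1442897) = (476*(-21/4922))*(27/1442897) = -4998/2461*27/1442897 = -134946/3550969517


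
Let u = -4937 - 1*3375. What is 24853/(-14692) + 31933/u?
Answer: -168934443/30529976 ≈ -5.5334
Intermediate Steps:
u = -8312 (u = -4937 - 3375 = -8312)
24853/(-14692) + 31933/u = 24853/(-14692) + 31933/(-8312) = 24853*(-1/14692) + 31933*(-1/8312) = -24853/14692 - 31933/8312 = -168934443/30529976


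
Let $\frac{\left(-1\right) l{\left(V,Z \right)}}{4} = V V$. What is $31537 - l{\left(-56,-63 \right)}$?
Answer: $44081$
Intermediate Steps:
$l{\left(V,Z \right)} = - 4 V^{2}$ ($l{\left(V,Z \right)} = - 4 V V = - 4 V^{2}$)
$31537 - l{\left(-56,-63 \right)} = 31537 - - 4 \left(-56\right)^{2} = 31537 - \left(-4\right) 3136 = 31537 - -12544 = 31537 + 12544 = 44081$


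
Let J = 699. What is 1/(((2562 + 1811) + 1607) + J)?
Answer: 1/6679 ≈ 0.00014972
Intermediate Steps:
1/(((2562 + 1811) + 1607) + J) = 1/(((2562 + 1811) + 1607) + 699) = 1/((4373 + 1607) + 699) = 1/(5980 + 699) = 1/6679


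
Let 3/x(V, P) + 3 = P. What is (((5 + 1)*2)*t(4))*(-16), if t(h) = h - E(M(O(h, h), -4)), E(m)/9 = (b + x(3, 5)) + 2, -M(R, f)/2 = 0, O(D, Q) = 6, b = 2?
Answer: 8736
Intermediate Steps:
x(V, P) = 3/(-3 + P)
M(R, f) = 0 (M(R, f) = -2*0 = 0)
E(m) = 99/2 (E(m) = 9*((2 + 3/(-3 + 5)) + 2) = 9*((2 + 3/2) + 2) = 9*(7/2 + 2) = 9*(11/2) = 99/2)
t(h) = -99/2 + h (t(h) = h - 1*99/2 = h - 99/2 = -99/2 + h)
(((5 + 1)*2)*t(4))*(-16) = (((5 + 1)*2)*(-99/2 + 4))*(-16) = ((6*2)*(-91/2))*(-16) = (12*(-91/2))*(-16) = -546*(-16) = 8736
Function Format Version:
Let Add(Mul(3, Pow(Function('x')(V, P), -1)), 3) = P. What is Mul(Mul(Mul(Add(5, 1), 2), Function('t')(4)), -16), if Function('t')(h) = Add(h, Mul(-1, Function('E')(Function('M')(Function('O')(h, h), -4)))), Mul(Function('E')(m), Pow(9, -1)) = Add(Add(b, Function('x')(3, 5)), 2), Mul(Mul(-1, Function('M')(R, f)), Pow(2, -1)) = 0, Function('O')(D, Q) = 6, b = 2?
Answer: 8736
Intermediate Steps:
Function('x')(V, P) = Mul(3, Pow(Add(-3, P), -1))
Function('M')(R, f) = 0 (Function('M')(R, f) = Mul(-2, 0) = 0)
Function('E')(m) = Rational(99, 2) (Function('E')(m) = Mul(9, Add(Add(2, Mul(3, Pow(Add(-3, 5), -1))), 2)) = Mul(9, Add(Add(2, Mul(3, Pow(2, -1))), 2)) = Mul(9, Add(Add(2, Mul(3, Rational(1, 2))), 2)) = Mul(9, Add(Add(2, Rational(3, 2)), 2)) = Mul(9, Add(Rational(7, 2), 2)) = Mul(9, Rational(11, 2)) = Rational(99, 2))
Function('t')(h) = Add(Rational(-99, 2), h) (Function('t')(h) = Add(h, Mul(-1, Rational(99, 2))) = Add(h, Rational(-99, 2)) = Add(Rational(-99, 2), h))
Mul(Mul(Mul(Add(5, 1), 2), Function('t')(4)), -16) = Mul(Mul(Mul(Add(5, 1), 2), Add(Rational(-99, 2), 4)), -16) = Mul(Mul(Mul(6, 2), Rational(-91, 2)), -16) = Mul(Mul(12, Rational(-91, 2)), -16) = Mul(-546, -16) = 8736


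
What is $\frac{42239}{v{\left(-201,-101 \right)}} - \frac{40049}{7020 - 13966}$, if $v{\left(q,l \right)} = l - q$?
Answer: $\frac{148698497}{347300} \approx 428.16$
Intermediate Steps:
$\frac{42239}{v{\left(-201,-101 \right)}} - \frac{40049}{7020 - 13966} = \frac{42239}{-101 - -201} - \frac{40049}{7020 - 13966} = \frac{42239}{-101 + 201} - \frac{40049}{-6946} = \frac{42239}{100} - - \frac{40049}{6946} = 42239 \cdot \frac{1}{100} + \frac{40049}{6946} = \frac{42239}{100} + \frac{40049}{6946} = \frac{148698497}{347300}$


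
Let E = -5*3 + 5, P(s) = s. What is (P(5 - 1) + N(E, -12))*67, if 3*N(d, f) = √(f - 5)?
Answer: 268 + 67*I*√17/3 ≈ 268.0 + 92.083*I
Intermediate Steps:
E = -10 (E = -15 + 5 = -10)
N(d, f) = √(-5 + f)/3 (N(d, f) = √(f - 5)/3 = √(-5 + f)/3)
(P(5 - 1) + N(E, -12))*67 = ((5 - 1) + √(-5 - 12)/3)*67 = (4 + √(-17)/3)*67 = (4 + (I*√17)/3)*67 = (4 + I*√17/3)*67 = 268 + 67*I*√17/3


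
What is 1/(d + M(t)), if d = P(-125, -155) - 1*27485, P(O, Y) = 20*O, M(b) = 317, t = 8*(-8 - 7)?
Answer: -1/29668 ≈ -3.3706e-5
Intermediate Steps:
t = -120 (t = 8*(-15) = -120)
d = -29985 (d = 20*(-125) - 1*27485 = -2500 - 27485 = -29985)
1/(d + M(t)) = 1/(-29985 + 317) = 1/(-29668) = -1/29668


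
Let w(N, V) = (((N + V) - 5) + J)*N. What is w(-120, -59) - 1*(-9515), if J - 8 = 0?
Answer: 30635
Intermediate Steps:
J = 8 (J = 8 + 0 = 8)
w(N, V) = N*(3 + N + V) (w(N, V) = (((N + V) - 5) + 8)*N = ((-5 + N + V) + 8)*N = (3 + N + V)*N = N*(3 + N + V))
w(-120, -59) - 1*(-9515) = -120*(3 - 120 - 59) - 1*(-9515) = -120*(-176) + 9515 = 21120 + 9515 = 30635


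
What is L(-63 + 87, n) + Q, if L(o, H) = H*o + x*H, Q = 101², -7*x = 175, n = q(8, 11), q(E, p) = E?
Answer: 10193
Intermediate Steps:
n = 8
x = -25 (x = -⅐*175 = -25)
Q = 10201
L(o, H) = -25*H + H*o (L(o, H) = H*o - 25*H = -25*H + H*o)
L(-63 + 87, n) + Q = 8*(-25 + (-63 + 87)) + 10201 = 8*(-25 + 24) + 10201 = 8*(-1) + 10201 = -8 + 10201 = 10193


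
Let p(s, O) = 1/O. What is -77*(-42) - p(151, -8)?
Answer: 25873/8 ≈ 3234.1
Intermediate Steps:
-77*(-42) - p(151, -8) = -77*(-42) - 1/(-8) = 3234 - 1*(-1/8) = 3234 + 1/8 = 25873/8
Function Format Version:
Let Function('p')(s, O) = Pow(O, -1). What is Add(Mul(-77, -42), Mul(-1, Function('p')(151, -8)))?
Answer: Rational(25873, 8) ≈ 3234.1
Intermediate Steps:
Add(Mul(-77, -42), Mul(-1, Function('p')(151, -8))) = Add(Mul(-77, -42), Mul(-1, Pow(-8, -1))) = Add(3234, Mul(-1, Rational(-1, 8))) = Add(3234, Rational(1, 8)) = Rational(25873, 8)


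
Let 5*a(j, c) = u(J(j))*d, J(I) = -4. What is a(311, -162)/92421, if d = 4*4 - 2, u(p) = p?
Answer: -8/66015 ≈ -0.00012118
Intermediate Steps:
d = 14 (d = 16 - 2 = 14)
a(j, c) = -56/5 (a(j, c) = (-4*14)/5 = (⅕)*(-56) = -56/5)
a(311, -162)/92421 = -56/5/92421 = -56/5*1/92421 = -8/66015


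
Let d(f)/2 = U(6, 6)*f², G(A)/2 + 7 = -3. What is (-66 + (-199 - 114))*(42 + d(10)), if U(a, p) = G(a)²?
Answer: -30335918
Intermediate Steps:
G(A) = -20 (G(A) = -14 + 2*(-3) = -14 - 6 = -20)
U(a, p) = 400 (U(a, p) = (-20)² = 400)
d(f) = 800*f² (d(f) = 2*(400*f²) = 800*f²)
(-66 + (-199 - 114))*(42 + d(10)) = (-66 + (-199 - 114))*(42 + 800*10²) = (-66 - 313)*(42 + 800*100) = -379*(42 + 80000) = -379*80042 = -30335918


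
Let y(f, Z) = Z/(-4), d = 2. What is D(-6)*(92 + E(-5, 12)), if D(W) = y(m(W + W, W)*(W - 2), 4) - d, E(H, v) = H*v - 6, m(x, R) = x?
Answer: -78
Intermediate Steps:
y(f, Z) = -Z/4 (y(f, Z) = Z*(-¼) = -Z/4)
E(H, v) = -6 + H*v
D(W) = -3 (D(W) = -¼*4 - 1*2 = -1 - 2 = -3)
D(-6)*(92 + E(-5, 12)) = -3*(92 + (-6 - 5*12)) = -3*(92 + (-6 - 60)) = -3*(92 - 66) = -3*26 = -78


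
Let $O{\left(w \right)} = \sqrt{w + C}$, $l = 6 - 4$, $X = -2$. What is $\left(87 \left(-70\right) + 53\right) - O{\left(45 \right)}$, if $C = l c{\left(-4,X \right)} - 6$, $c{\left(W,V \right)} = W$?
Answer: $-6037 - \sqrt{31} \approx -6042.6$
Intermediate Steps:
$l = 2$
$C = -14$ ($C = 2 \left(-4\right) - 6 = -8 - 6 = -14$)
$O{\left(w \right)} = \sqrt{-14 + w}$ ($O{\left(w \right)} = \sqrt{w - 14} = \sqrt{-14 + w}$)
$\left(87 \left(-70\right) + 53\right) - O{\left(45 \right)} = \left(87 \left(-70\right) + 53\right) - \sqrt{-14 + 45} = \left(-6090 + 53\right) - \sqrt{31} = -6037 - \sqrt{31}$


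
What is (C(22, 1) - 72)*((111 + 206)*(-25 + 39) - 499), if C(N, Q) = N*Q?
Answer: -196950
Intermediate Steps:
(C(22, 1) - 72)*((111 + 206)*(-25 + 39) - 499) = (22*1 - 72)*((111 + 206)*(-25 + 39) - 499) = (22 - 72)*(317*14 - 499) = -50*(4438 - 499) = -50*3939 = -196950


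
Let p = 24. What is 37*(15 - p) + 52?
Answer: -281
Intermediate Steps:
37*(15 - p) + 52 = 37*(15 - 1*24) + 52 = 37*(15 - 24) + 52 = 37*(-9) + 52 = -333 + 52 = -281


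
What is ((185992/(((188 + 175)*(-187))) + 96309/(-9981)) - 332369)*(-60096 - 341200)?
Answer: 10041100345445459360/75280029 ≈ 1.3338e+11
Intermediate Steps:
((185992/(((188 + 175)*(-187))) + 96309/(-9981)) - 332369)*(-60096 - 341200) = ((185992/((363*(-187))) + 96309*(-1/9981)) - 332369)*(-401296) = ((185992/(-67881) - 10701/1109) - 332369)*(-401296) = ((185992*(-1/67881) - 10701/1109) - 332369)*(-401296) = ((-185992/67881 - 10701/1109) - 332369)*(-401296) = (-932659709/75280029 - 332369)*(-401296) = -25021680618410/75280029*(-401296) = 10041100345445459360/75280029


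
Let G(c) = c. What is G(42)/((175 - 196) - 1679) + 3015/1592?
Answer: 1264659/676600 ≈ 1.8691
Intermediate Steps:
G(42)/((175 - 196) - 1679) + 3015/1592 = 42/((175 - 196) - 1679) + 3015/1592 = 42/(-21 - 1679) + 3015*(1/1592) = 42/(-1700) + 3015/1592 = 42*(-1/1700) + 3015/1592 = -21/850 + 3015/1592 = 1264659/676600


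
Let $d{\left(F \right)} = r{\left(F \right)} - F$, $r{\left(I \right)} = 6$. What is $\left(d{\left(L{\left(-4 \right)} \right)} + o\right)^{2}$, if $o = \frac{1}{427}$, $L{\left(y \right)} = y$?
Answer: $\frac{18241441}{182329} \approx 100.05$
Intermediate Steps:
$o = \frac{1}{427} \approx 0.0023419$
$d{\left(F \right)} = 6 - F$
$\left(d{\left(L{\left(-4 \right)} \right)} + o\right)^{2} = \left(\left(6 - -4\right) + \frac{1}{427}\right)^{2} = \left(\left(6 + 4\right) + \frac{1}{427}\right)^{2} = \left(10 + \frac{1}{427}\right)^{2} = \left(\frac{4271}{427}\right)^{2} = \frac{18241441}{182329}$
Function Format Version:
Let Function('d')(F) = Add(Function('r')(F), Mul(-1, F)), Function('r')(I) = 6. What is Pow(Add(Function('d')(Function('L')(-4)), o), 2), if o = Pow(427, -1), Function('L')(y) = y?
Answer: Rational(18241441, 182329) ≈ 100.05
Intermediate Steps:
o = Rational(1, 427) ≈ 0.0023419
Function('d')(F) = Add(6, Mul(-1, F))
Pow(Add(Function('d')(Function('L')(-4)), o), 2) = Pow(Add(Add(6, Mul(-1, -4)), Rational(1, 427)), 2) = Pow(Add(Add(6, 4), Rational(1, 427)), 2) = Pow(Add(10, Rational(1, 427)), 2) = Pow(Rational(4271, 427), 2) = Rational(18241441, 182329)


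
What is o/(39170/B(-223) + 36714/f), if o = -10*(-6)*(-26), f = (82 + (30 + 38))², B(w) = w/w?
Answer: -5850000/146893619 ≈ -0.039825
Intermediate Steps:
B(w) = 1
f = 22500 (f = (82 + 68)² = 150² = 22500)
o = -1560 (o = 60*(-26) = -1560)
o/(39170/B(-223) + 36714/f) = -1560/(39170/1 + 36714/22500) = -1560/(39170*1 + 36714*(1/22500)) = -1560/(39170 + 6119/3750) = -1560/146893619/3750 = -1560*3750/146893619 = -5850000/146893619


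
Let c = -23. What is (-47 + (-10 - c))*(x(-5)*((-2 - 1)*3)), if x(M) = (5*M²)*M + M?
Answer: -192780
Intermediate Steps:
x(M) = M + 5*M³ (x(M) = 5*M³ + M = M + 5*M³)
(-47 + (-10 - c))*(x(-5)*((-2 - 1)*3)) = (-47 + (-10 - 1*(-23)))*((-5 + 5*(-5)³)*((-2 - 1)*3)) = (-47 + (-10 + 23))*((-5 + 5*(-125))*(-3*3)) = (-47 + 13)*((-5 - 625)*(-9)) = -(-21420)*(-9) = -34*5670 = -192780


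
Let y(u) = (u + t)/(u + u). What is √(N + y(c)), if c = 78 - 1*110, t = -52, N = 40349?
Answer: √645605/4 ≈ 200.87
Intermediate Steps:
c = -32 (c = 78 - 110 = -32)
y(u) = (-52 + u)/(2*u) (y(u) = (u - 52)/(u + u) = (-52 + u)/((2*u)) = (-52 + u)*(1/(2*u)) = (-52 + u)/(2*u))
√(N + y(c)) = √(40349 + (½)*(-52 - 32)/(-32)) = √(40349 + (½)*(-1/32)*(-84)) = √(40349 + 21/16) = √(645605/16) = √645605/4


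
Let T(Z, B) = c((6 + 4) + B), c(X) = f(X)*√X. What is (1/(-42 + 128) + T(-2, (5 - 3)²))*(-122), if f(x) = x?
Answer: -61/43 - 1708*√14 ≈ -6392.2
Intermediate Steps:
c(X) = X^(3/2) (c(X) = X*√X = X^(3/2))
T(Z, B) = (10 + B)^(3/2) (T(Z, B) = ((6 + 4) + B)^(3/2) = (10 + B)^(3/2))
(1/(-42 + 128) + T(-2, (5 - 3)²))*(-122) = (1/(-42 + 128) + (10 + (5 - 3)²)^(3/2))*(-122) = (1/86 + (10 + 2²)^(3/2))*(-122) = (1/86 + (10 + 4)^(3/2))*(-122) = (1/86 + 14^(3/2))*(-122) = (1/86 + 14*√14)*(-122) = -61/43 - 1708*√14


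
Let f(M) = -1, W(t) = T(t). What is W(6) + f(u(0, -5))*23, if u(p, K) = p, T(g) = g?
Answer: -17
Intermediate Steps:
W(t) = t
W(6) + f(u(0, -5))*23 = 6 - 1*23 = 6 - 23 = -17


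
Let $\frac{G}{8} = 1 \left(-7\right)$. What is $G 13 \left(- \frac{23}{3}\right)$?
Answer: $\frac{16744}{3} \approx 5581.3$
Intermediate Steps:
$G = -56$ ($G = 8 \cdot 1 \left(-7\right) = 8 \left(-7\right) = -56$)
$G 13 \left(- \frac{23}{3}\right) = \left(-56\right) 13 \left(- \frac{23}{3}\right) = - 728 \left(\left(-23\right) \frac{1}{3}\right) = \left(-728\right) \left(- \frac{23}{3}\right) = \frac{16744}{3}$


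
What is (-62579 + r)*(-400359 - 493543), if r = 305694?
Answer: -217320984730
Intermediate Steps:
(-62579 + r)*(-400359 - 493543) = (-62579 + 305694)*(-400359 - 493543) = 243115*(-893902) = -217320984730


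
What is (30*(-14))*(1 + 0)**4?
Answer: -420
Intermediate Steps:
(30*(-14))*(1 + 0)**4 = -420*1**4 = -420*1 = -420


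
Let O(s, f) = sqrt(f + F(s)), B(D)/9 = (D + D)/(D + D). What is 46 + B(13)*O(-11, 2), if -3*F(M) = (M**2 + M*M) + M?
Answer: 46 + 45*I*sqrt(3) ≈ 46.0 + 77.942*I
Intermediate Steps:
F(M) = -2*M**2/3 - M/3 (F(M) = -((M**2 + M*M) + M)/3 = -((M**2 + M**2) + M)/3 = -(2*M**2 + M)/3 = -(M + 2*M**2)/3 = -2*M**2/3 - M/3)
B(D) = 9 (B(D) = 9*((D + D)/(D + D)) = 9*((2*D)/((2*D))) = 9*((2*D)*(1/(2*D))) = 9*1 = 9)
O(s, f) = sqrt(f - s*(1 + 2*s)/3)
46 + B(13)*O(-11, 2) = 46 + 9*(sqrt(3)*sqrt(3*2 - 1*(-11)*(1 + 2*(-11)))/3) = 46 + 9*(sqrt(3)*sqrt(6 - 1*(-11)*(1 - 22))/3) = 46 + 9*(sqrt(3)*sqrt(6 - 1*(-11)*(-21))/3) = 46 + 9*(sqrt(3)*sqrt(6 - 231)/3) = 46 + 9*(sqrt(3)*sqrt(-225)/3) = 46 + 9*(sqrt(3)*(15*I)/3) = 46 + 9*(5*I*sqrt(3)) = 46 + 45*I*sqrt(3)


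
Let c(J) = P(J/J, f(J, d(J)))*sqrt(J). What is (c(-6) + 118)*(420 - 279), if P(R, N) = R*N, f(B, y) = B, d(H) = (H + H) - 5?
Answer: 16638 - 846*I*sqrt(6) ≈ 16638.0 - 2072.3*I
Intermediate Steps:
d(H) = -5 + 2*H (d(H) = 2*H - 5 = -5 + 2*H)
P(R, N) = N*R
c(J) = J**(3/2) (c(J) = (J*(J/J))*sqrt(J) = (J*1)*sqrt(J) = J*sqrt(J) = J**(3/2))
(c(-6) + 118)*(420 - 279) = ((-6)**(3/2) + 118)*(420 - 279) = (-6*I*sqrt(6) + 118)*141 = (118 - 6*I*sqrt(6))*141 = 16638 - 846*I*sqrt(6)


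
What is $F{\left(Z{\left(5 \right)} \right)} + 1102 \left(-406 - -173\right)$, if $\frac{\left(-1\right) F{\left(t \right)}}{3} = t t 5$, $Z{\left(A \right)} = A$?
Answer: $-257141$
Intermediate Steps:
$F{\left(t \right)} = - 15 t^{2}$ ($F{\left(t \right)} = - 3 t t 5 = - 3 t^{2} \cdot 5 = - 3 \cdot 5 t^{2} = - 15 t^{2}$)
$F{\left(Z{\left(5 \right)} \right)} + 1102 \left(-406 - -173\right) = - 15 \cdot 5^{2} + 1102 \left(-406 - -173\right) = \left(-15\right) 25 + 1102 \left(-406 + 173\right) = -375 + 1102 \left(-233\right) = -375 - 256766 = -257141$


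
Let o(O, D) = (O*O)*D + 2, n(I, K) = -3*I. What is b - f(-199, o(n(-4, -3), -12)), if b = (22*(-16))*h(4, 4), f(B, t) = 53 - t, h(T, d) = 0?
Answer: -1779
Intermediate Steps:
o(O, D) = 2 + D*O² (o(O, D) = O²*D + 2 = D*O² + 2 = 2 + D*O²)
b = 0 (b = (22*(-16))*0 = -352*0 = 0)
b - f(-199, o(n(-4, -3), -12)) = 0 - (53 - (2 - 12*(-3*(-4))²)) = 0 - (53 - (2 - 12*12²)) = 0 - (53 - (2 - 12*144)) = 0 - (53 - (2 - 1728)) = 0 - (53 - 1*(-1726)) = 0 - (53 + 1726) = 0 - 1*1779 = 0 - 1779 = -1779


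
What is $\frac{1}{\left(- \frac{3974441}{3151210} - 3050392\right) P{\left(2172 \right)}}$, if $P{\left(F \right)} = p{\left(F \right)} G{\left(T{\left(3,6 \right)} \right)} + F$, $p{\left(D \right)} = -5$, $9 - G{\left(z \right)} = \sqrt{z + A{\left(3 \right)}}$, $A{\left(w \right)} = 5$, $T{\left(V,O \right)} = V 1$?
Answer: $- \frac{2234207890}{14495316566960867323} + \frac{31512100 \sqrt{2}}{43485949700882601969} \approx -1.5311 \cdot 10^{-10}$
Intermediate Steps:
$T{\left(V,O \right)} = V$
$G{\left(z \right)} = 9 - \sqrt{5 + z}$ ($G{\left(z \right)} = 9 - \sqrt{z + 5} = 9 - \sqrt{5 + z}$)
$P{\left(F \right)} = -45 + F + 10 \sqrt{2}$ ($P{\left(F \right)} = - 5 \left(9 - \sqrt{5 + 3}\right) + F = - 5 \left(9 - \sqrt{8}\right) + F = - 5 \left(9 - 2 \sqrt{2}\right) + F = \left(-45 + 10 \sqrt{2}\right) + F = -45 + F + 10 \sqrt{2}$)
$\frac{1}{\left(- \frac{3974441}{3151210} - 3050392\right) P{\left(2172 \right)}} = \frac{1}{\left(- \frac{3974441}{3151210} - 3050392\right) \left(-45 + 2172 + 10 \sqrt{2}\right)} = \frac{1}{\left(\left(-3974441\right) \frac{1}{3151210} - 3050392\right) \left(2127 + 10 \sqrt{2}\right)} = \frac{1}{\left(- \frac{3974441}{3151210} - 3050392\right) \left(2127 + 10 \sqrt{2}\right)} = \frac{1}{\left(- \frac{9612429748761}{3151210}\right) \left(2127 + 10 \sqrt{2}\right)} = - \frac{3151210}{9612429748761 \left(2127 + 10 \sqrt{2}\right)}$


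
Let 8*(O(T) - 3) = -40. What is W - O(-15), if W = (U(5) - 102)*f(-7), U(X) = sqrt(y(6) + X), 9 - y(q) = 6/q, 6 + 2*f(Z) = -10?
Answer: 818 - 8*sqrt(13) ≈ 789.16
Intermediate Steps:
O(T) = -2 (O(T) = 3 + (1/8)*(-40) = 3 - 5 = -2)
f(Z) = -8 (f(Z) = -3 + (1/2)*(-10) = -3 - 5 = -8)
y(q) = 9 - 6/q
U(X) = sqrt(8 + X) (U(X) = sqrt((9 - 6/6) + X) = sqrt((9 - 6*1/6) + X) = sqrt((9 - 1) + X) = sqrt(8 + X))
W = 816 - 8*sqrt(13) (W = (sqrt(8 + 5) - 102)*(-8) = (sqrt(13) - 102)*(-8) = (-102 + sqrt(13))*(-8) = 816 - 8*sqrt(13) ≈ 787.16)
W - O(-15) = (816 - 8*sqrt(13)) - 1*(-2) = (816 - 8*sqrt(13)) + 2 = 818 - 8*sqrt(13)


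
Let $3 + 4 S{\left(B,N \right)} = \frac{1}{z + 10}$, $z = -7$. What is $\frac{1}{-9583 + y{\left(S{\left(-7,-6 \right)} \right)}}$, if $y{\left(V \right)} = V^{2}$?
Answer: $- \frac{9}{86243} \approx -0.00010436$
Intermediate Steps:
$S{\left(B,N \right)} = - \frac{2}{3}$ ($S{\left(B,N \right)} = - \frac{3}{4} + \frac{1}{4 \left(-7 + 10\right)} = - \frac{3}{4} + \frac{1}{4 \cdot 3} = - \frac{3}{4} + \frac{1}{4} \cdot \frac{1}{3} = - \frac{3}{4} + \frac{1}{12} = - \frac{2}{3}$)
$\frac{1}{-9583 + y{\left(S{\left(-7,-6 \right)} \right)}} = \frac{1}{-9583 + \left(- \frac{2}{3}\right)^{2}} = \frac{1}{-9583 + \frac{4}{9}} = \frac{1}{- \frac{86243}{9}} = - \frac{9}{86243}$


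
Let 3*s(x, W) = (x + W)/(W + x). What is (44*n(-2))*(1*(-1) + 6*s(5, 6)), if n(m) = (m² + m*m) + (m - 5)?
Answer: 44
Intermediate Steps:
s(x, W) = ⅓ (s(x, W) = ((x + W)/(W + x))/3 = ((W + x)/(W + x))/3 = (⅓)*1 = ⅓)
n(m) = -5 + m + 2*m² (n(m) = (m² + m²) + (-5 + m) = 2*m² + (-5 + m) = -5 + m + 2*m²)
(44*n(-2))*(1*(-1) + 6*s(5, 6)) = (44*(-5 - 2 + 2*(-2)²))*(1*(-1) + 6*(⅓)) = (44*(-5 - 2 + 2*4))*(-1 + 2) = (44*(-5 - 2 + 8))*1 = (44*1)*1 = 44*1 = 44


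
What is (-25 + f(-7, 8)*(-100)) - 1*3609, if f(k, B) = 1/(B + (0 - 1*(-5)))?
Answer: -47342/13 ≈ -3641.7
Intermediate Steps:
f(k, B) = 1/(5 + B) (f(k, B) = 1/(B + (0 + 5)) = 1/(B + 5) = 1/(5 + B))
(-25 + f(-7, 8)*(-100)) - 1*3609 = (-25 - 100/(5 + 8)) - 1*3609 = (-25 - 100/13) - 3609 = -425/13 - 3609 = -47342/13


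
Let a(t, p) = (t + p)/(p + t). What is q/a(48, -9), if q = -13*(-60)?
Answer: 780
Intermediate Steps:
a(t, p) = 1 (a(t, p) = (p + t)/(p + t) = 1)
q = 780
q/a(48, -9) = 780/1 = 780*1 = 780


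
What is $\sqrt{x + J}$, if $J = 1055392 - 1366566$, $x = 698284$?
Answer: $\sqrt{387110} \approx 622.18$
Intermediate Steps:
$J = -311174$ ($J = 1055392 - 1366566 = -311174$)
$\sqrt{x + J} = \sqrt{698284 - 311174} = \sqrt{387110}$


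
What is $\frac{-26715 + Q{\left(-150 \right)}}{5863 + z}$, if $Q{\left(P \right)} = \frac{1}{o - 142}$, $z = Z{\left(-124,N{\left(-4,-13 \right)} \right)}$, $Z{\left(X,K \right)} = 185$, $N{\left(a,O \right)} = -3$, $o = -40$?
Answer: $- \frac{4862131}{1100736} \approx -4.4172$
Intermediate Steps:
$z = 185$
$Q{\left(P \right)} = - \frac{1}{182}$ ($Q{\left(P \right)} = \frac{1}{-40 - 142} = \frac{1}{-182} = - \frac{1}{182}$)
$\frac{-26715 + Q{\left(-150 \right)}}{5863 + z} = \frac{-26715 - \frac{1}{182}}{5863 + 185} = - \frac{4862131}{182 \cdot 6048} = \left(- \frac{4862131}{182}\right) \frac{1}{6048} = - \frac{4862131}{1100736}$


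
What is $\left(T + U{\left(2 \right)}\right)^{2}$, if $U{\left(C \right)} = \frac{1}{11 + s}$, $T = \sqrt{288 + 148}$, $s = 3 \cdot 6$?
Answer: $\frac{366677}{841} + \frac{4 \sqrt{109}}{29} \approx 437.44$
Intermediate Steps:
$s = 18$
$T = 2 \sqrt{109}$ ($T = \sqrt{436} = 2 \sqrt{109} \approx 20.881$)
$U{\left(C \right)} = \frac{1}{29}$ ($U{\left(C \right)} = \frac{1}{11 + 18} = \frac{1}{29}$)
$\left(T + U{\left(2 \right)}\right)^{2} = \left(2 \sqrt{109} + \frac{1}{29}\right)^{2} = \left(\frac{1}{29} + 2 \sqrt{109}\right)^{2}$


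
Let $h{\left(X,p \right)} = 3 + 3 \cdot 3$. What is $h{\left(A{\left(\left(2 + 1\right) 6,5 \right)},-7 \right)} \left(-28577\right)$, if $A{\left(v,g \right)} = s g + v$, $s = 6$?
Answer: $-342924$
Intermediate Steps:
$A{\left(v,g \right)} = v + 6 g$ ($A{\left(v,g \right)} = 6 g + v = v + 6 g$)
$h{\left(X,p \right)} = 12$ ($h{\left(X,p \right)} = 3 + 9 = 12$)
$h{\left(A{\left(\left(2 + 1\right) 6,5 \right)},-7 \right)} \left(-28577\right) = 12 \left(-28577\right) = -342924$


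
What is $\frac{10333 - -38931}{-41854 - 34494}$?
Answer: $- \frac{12316}{19087} \approx -0.64526$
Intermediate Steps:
$\frac{10333 - -38931}{-41854 - 34494} = \frac{10333 + 38931}{-76348} = 49264 \left(- \frac{1}{76348}\right) = - \frac{12316}{19087}$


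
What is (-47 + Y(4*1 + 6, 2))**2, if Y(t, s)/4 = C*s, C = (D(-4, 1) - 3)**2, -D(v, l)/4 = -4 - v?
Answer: 625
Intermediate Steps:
D(v, l) = 16 + 4*v (D(v, l) = -4*(-4 - v) = 16 + 4*v)
C = 9 (C = ((16 + 4*(-4)) - 3)**2 = ((16 - 16) - 3)**2 = (0 - 3)**2 = (-3)**2 = 9)
Y(t, s) = 36*s (Y(t, s) = 4*(9*s) = 36*s)
(-47 + Y(4*1 + 6, 2))**2 = (-47 + 36*2)**2 = (-47 + 72)**2 = 25**2 = 625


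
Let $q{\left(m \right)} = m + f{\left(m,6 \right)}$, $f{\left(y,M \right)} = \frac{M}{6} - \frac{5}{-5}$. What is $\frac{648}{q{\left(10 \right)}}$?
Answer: $54$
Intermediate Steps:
$f{\left(y,M \right)} = 1 + \frac{M}{6}$ ($f{\left(y,M \right)} = M \frac{1}{6} - -1 = \frac{M}{6} + 1 = 1 + \frac{M}{6}$)
$q{\left(m \right)} = 2 + m$ ($q{\left(m \right)} = m + \left(1 + \frac{1}{6} \cdot 6\right) = m + \left(1 + 1\right) = m + 2 = 2 + m$)
$\frac{648}{q{\left(10 \right)}} = \frac{648}{2 + 10} = \frac{648}{12} = 648 \cdot \frac{1}{12} = 54$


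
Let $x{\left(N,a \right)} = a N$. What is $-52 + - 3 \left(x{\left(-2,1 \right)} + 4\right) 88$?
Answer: $-580$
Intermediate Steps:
$x{\left(N,a \right)} = N a$
$-52 + - 3 \left(x{\left(-2,1 \right)} + 4\right) 88 = -52 + - 3 \left(\left(-2\right) 1 + 4\right) 88 = -52 + - 3 \left(-2 + 4\right) 88 = -52 + \left(-3\right) 2 \cdot 88 = -52 - 528 = -580$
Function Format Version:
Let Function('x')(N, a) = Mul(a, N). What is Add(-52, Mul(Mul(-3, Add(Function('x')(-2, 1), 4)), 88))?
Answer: -580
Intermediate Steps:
Function('x')(N, a) = Mul(N, a)
Add(-52, Mul(Mul(-3, Add(Function('x')(-2, 1), 4)), 88)) = Add(-52, Mul(Mul(-3, Add(Mul(-2, 1), 4)), 88)) = Add(-52, Mul(Mul(-3, Add(-2, 4)), 88)) = Add(-52, Mul(Mul(-3, 2), 88)) = Add(-52, Mul(-6, 88)) = Add(-52, -528) = -580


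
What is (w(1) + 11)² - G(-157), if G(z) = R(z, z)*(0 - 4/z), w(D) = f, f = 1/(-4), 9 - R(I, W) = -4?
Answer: 289461/2512 ≈ 115.23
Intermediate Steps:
R(I, W) = 13 (R(I, W) = 9 - 1*(-4) = 9 + 4 = 13)
f = -¼ ≈ -0.25000
w(D) = -¼
G(z) = -52/z (G(z) = 13*(0 - 4/z) = 13*(-4/z) = -52/z)
(w(1) + 11)² - G(-157) = (-¼ + 11)² - (-52)/(-157) = (43/4)² - (-52)*(-1)/157 = 1849/16 - 1*52/157 = 1849/16 - 52/157 = 289461/2512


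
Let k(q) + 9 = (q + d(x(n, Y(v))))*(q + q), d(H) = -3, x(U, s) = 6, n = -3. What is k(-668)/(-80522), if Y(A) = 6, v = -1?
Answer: -896447/80522 ≈ -11.133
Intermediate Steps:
k(q) = -9 + 2*q*(-3 + q) (k(q) = -9 + (q - 3)*(q + q) = -9 + (-3 + q)*(2*q) = -9 + 2*q*(-3 + q))
k(-668)/(-80522) = (-9 - 6*(-668) + 2*(-668)²)/(-80522) = (-9 + 4008 + 2*446224)*(-1/80522) = (-9 + 4008 + 892448)*(-1/80522) = 896447*(-1/80522) = -896447/80522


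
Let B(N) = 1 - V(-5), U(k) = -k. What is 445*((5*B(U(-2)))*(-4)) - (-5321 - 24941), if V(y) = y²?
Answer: 243862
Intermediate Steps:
B(N) = -24 (B(N) = 1 - 1*(-5)² = 1 - 1*25 = 1 - 25 = -24)
445*((5*B(U(-2)))*(-4)) - (-5321 - 24941) = 445*((5*(-24))*(-4)) - (-5321 - 24941) = 445*(-120*(-4)) - 1*(-30262) = 445*480 + 30262 = 213600 + 30262 = 243862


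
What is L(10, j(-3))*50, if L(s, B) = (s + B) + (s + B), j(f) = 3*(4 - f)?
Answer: 3100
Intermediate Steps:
j(f) = 12 - 3*f
L(s, B) = 2*B + 2*s (L(s, B) = (B + s) + (B + s) = 2*B + 2*s)
L(10, j(-3))*50 = (2*(12 - 3*(-3)) + 2*10)*50 = (2*(12 + 9) + 20)*50 = (2*21 + 20)*50 = (42 + 20)*50 = 62*50 = 3100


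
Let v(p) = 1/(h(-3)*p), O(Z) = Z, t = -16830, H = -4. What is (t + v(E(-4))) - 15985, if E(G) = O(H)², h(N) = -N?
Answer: -1575119/48 ≈ -32815.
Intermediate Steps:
E(G) = 16 (E(G) = (-4)² = 16)
v(p) = 1/(3*p) (v(p) = 1/(((-1*(-3)))*p) = 1/(3*p))
(t + v(E(-4))) - 15985 = (-16830 + (⅓)/16) - 15985 = (-16830 + (⅓)*(1/16)) - 15985 = (-16830 + 1/48) - 15985 = -807839/48 - 15985 = -1575119/48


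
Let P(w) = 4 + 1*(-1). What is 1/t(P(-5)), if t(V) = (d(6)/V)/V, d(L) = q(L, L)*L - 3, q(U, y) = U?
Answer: 3/11 ≈ 0.27273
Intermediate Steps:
d(L) = -3 + L**2 (d(L) = L*L - 3 = L**2 - 3 = -3 + L**2)
P(w) = 3 (P(w) = 4 - 1 = 3)
t(V) = 33/V**2 (t(V) = ((-3 + 6**2)/V)/V = ((-3 + 36)/V)/V = (33/V)/V = 33/V**2)
1/t(P(-5)) = 1/(33/3**2) = 1/(33*(1/9)) = 1/(11/3) = 3/11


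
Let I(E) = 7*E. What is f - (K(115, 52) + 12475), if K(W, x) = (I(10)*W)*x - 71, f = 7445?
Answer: -423559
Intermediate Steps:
K(W, x) = -71 + 70*W*x (K(W, x) = ((7*10)*W)*x - 71 = (70*W)*x - 71 = 70*W*x - 71 = -71 + 70*W*x)
f - (K(115, 52) + 12475) = 7445 - ((-71 + 70*115*52) + 12475) = 7445 - ((-71 + 418600) + 12475) = 7445 - (418529 + 12475) = 7445 - 1*431004 = 7445 - 431004 = -423559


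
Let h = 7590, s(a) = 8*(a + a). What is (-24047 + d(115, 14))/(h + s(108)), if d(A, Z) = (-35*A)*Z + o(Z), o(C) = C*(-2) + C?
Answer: -80411/9318 ≈ -8.6296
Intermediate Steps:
s(a) = 16*a (s(a) = 8*(2*a) = 16*a)
o(C) = -C (o(C) = -2*C + C = -C)
d(A, Z) = -Z - 35*A*Z (d(A, Z) = (-35*A)*Z - Z = -35*A*Z - Z = -Z - 35*A*Z)
(-24047 + d(115, 14))/(h + s(108)) = (-24047 + 14*(-1 - 35*115))/(7590 + 16*108) = (-24047 + 14*(-1 - 4025))/(7590 + 1728) = (-24047 + 14*(-4026))/9318 = (-24047 - 56364)*(1/9318) = -80411*1/9318 = -80411/9318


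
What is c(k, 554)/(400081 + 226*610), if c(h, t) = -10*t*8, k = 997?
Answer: -44320/537941 ≈ -0.082388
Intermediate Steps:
c(h, t) = -80*t
c(k, 554)/(400081 + 226*610) = (-80*554)/(400081 + 226*610) = -44320/(400081 + 137860) = -44320/537941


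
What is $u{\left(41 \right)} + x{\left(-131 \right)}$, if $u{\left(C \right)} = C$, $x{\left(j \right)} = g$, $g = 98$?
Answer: $139$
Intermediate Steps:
$x{\left(j \right)} = 98$
$u{\left(41 \right)} + x{\left(-131 \right)} = 41 + 98 = 139$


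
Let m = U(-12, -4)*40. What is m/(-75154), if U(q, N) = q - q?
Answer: 0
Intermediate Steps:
U(q, N) = 0
m = 0 (m = 0*40 = 0)
m/(-75154) = 0/(-75154) = 0*(-1/75154) = 0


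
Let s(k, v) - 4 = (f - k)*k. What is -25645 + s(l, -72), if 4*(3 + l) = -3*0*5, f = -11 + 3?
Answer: -25626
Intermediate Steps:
f = -8
l = -3 (l = -3 + (-3*0*5)/4 = -3 + (0*5)/4 = -3 + (¼)*0 = -3 + 0 = -3)
s(k, v) = 4 + k*(-8 - k) (s(k, v) = 4 + (-8 - k)*k = 4 + k*(-8 - k))
-25645 + s(l, -72) = -25645 + (4 - 1*(-3)² - 8*(-3)) = -25645 + (4 - 1*9 + 24) = -25645 + (4 - 9 + 24) = -25645 + 19 = -25626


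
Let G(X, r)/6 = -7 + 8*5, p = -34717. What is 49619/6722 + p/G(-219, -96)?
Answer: -55885778/332739 ≈ -167.96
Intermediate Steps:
G(X, r) = 198 (G(X, r) = 6*(-7 + 8*5) = 6*(-7 + 40) = 6*33 = 198)
49619/6722 + p/G(-219, -96) = 49619/6722 - 34717/198 = -55885778/332739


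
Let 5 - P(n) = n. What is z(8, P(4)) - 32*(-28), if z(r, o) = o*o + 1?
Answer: 898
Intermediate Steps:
P(n) = 5 - n
z(r, o) = 1 + o² (z(r, o) = o² + 1 = 1 + o²)
z(8, P(4)) - 32*(-28) = (1 + (5 - 1*4)²) - 32*(-28) = (1 + (5 - 4)²) + 896 = (1 + 1²) + 896 = (1 + 1) + 896 = 2 + 896 = 898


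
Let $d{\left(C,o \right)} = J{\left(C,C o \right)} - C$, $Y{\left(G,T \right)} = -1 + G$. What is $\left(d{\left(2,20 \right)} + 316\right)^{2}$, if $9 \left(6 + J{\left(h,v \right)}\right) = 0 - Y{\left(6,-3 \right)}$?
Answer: $\frac{7656289}{81} \approx 94522.0$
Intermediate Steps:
$J{\left(h,v \right)} = - \frac{59}{9}$ ($J{\left(h,v \right)} = -6 + \frac{0 - \left(-1 + 6\right)}{9} = -6 + \frac{0 - 5}{9} = -6 + \frac{1}{9} \left(-5\right) = -6 - \frac{5}{9} = - \frac{59}{9}$)
$d{\left(C,o \right)} = - \frac{59}{9} - C$
$\left(d{\left(2,20 \right)} + 316\right)^{2} = \left(\left(- \frac{59}{9} - 2\right) + 316\right)^{2} = \left(- \frac{77}{9} + 316\right)^{2} = \left(\frac{2767}{9}\right)^{2} = \frac{7656289}{81}$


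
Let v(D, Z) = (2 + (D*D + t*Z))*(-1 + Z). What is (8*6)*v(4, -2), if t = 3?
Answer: -1728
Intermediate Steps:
v(D, Z) = (-1 + Z)*(2 + D² + 3*Z) (v(D, Z) = (2 + (D*D + 3*Z))*(-1 + Z) = (2 + (D² + 3*Z))*(-1 + Z) = (2 + D² + 3*Z)*(-1 + Z) = (-1 + Z)*(2 + D² + 3*Z))
(8*6)*v(4, -2) = (8*6)*(-2 - 1*(-2) - 1*4² + 3*(-2)² - 2*4²) = 48*(-2 + 2 - 1*16 + 3*4 - 2*16) = 48*(-2 + 2 - 16 + 12 - 32) = 48*(-36) = -1728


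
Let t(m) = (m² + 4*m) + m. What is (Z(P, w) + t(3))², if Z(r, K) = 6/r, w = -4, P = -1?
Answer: 324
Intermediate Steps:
t(m) = m² + 5*m
(Z(P, w) + t(3))² = (6/(-1) + 3*(5 + 3))² = (6*(-1) + 3*8)² = (-6 + 24)² = 18² = 324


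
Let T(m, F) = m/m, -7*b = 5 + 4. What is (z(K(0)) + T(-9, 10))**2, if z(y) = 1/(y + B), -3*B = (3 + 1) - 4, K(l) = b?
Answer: 4/81 ≈ 0.049383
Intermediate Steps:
b = -9/7 (b = -(5 + 4)/7 = -1/7*9 = -9/7 ≈ -1.2857)
K(l) = -9/7
T(m, F) = 1
B = 0 (B = -((3 + 1) - 4)/3 = -(4 - 4)/3 = -1/3*0 = 0)
z(y) = 1/y (z(y) = 1/(y + 0) = 1/y)
(z(K(0)) + T(-9, 10))**2 = (1/(-9/7) + 1)**2 = (-7/9 + 1)**2 = (2/9)**2 = 4/81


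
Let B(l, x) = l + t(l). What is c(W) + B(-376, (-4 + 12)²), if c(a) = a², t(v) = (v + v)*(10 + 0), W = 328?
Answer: 99688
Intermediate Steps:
t(v) = 20*v (t(v) = (2*v)*10 = 20*v)
B(l, x) = 21*l (B(l, x) = l + 20*l = 21*l)
c(W) + B(-376, (-4 + 12)²) = 328² + 21*(-376) = 107584 - 7896 = 99688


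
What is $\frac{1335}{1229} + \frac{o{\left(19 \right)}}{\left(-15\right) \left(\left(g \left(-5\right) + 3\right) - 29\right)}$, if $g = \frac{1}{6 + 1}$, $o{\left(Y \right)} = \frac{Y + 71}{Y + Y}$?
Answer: $\frac{4769064}{4366637} \approx 1.0922$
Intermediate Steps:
$o{\left(Y \right)} = \frac{71 + Y}{2 Y}$
$g = \frac{1}{7} \approx 0.14286$
$\frac{1335}{1229} + \frac{o{\left(19 \right)}}{\left(-15\right) \left(\left(g \left(-5\right) + 3\right) - 29\right)} = \frac{1335}{1229} + \frac{\frac{1}{2} \cdot \frac{1}{19} \left(71 + 19\right)}{\left(-15\right) \left(\left(\frac{1}{7} \left(-5\right) + 3\right) - 29\right)} = 1335 \cdot \frac{1}{1229} + \frac{\frac{1}{2} \cdot \frac{1}{19} \cdot 90}{\left(-15\right) \left(\left(- \frac{5}{7} + 3\right) - 29\right)} = \frac{1335}{1229} + \frac{45}{19 \left(- 15 \left(\frac{16}{7} - 29\right)\right)} = \frac{1335}{1229} + \frac{45}{19 \left(\left(-15\right) \left(- \frac{187}{7}\right)\right)} = \frac{1335}{1229} + \frac{45}{19 \cdot \frac{2805}{7}} = \frac{1335}{1229} + \frac{45}{19} \cdot \frac{7}{2805} = \frac{1335}{1229} + \frac{21}{3553} = \frac{4769064}{4366637}$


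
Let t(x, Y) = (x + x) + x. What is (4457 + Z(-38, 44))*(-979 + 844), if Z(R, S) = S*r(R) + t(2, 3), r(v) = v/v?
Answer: -608445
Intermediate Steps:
r(v) = 1
t(x, Y) = 3*x (t(x, Y) = 2*x + x = 3*x)
Z(R, S) = 6 + S (Z(R, S) = S*1 + 3*2 = S + 6 = 6 + S)
(4457 + Z(-38, 44))*(-979 + 844) = (4457 + (6 + 44))*(-979 + 844) = (4457 + 50)*(-135) = 4507*(-135) = -608445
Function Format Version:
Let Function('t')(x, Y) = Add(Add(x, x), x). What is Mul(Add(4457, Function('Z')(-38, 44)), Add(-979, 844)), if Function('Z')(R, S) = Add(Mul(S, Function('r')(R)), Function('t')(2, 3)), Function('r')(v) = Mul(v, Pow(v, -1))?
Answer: -608445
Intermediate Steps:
Function('r')(v) = 1
Function('t')(x, Y) = Mul(3, x) (Function('t')(x, Y) = Add(Mul(2, x), x) = Mul(3, x))
Function('Z')(R, S) = Add(6, S) (Function('Z')(R, S) = Add(Mul(S, 1), Mul(3, 2)) = Add(S, 6) = Add(6, S))
Mul(Add(4457, Function('Z')(-38, 44)), Add(-979, 844)) = Mul(Add(4457, Add(6, 44)), Add(-979, 844)) = Mul(Add(4457, 50), -135) = Mul(4507, -135) = -608445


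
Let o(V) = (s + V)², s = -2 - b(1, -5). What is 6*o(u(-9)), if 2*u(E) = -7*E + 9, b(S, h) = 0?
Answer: 6936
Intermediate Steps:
u(E) = 9/2 - 7*E/2 (u(E) = (-7*E + 9)/2 = (9 - 7*E)/2 = 9/2 - 7*E/2)
s = -2 (s = -2 - 1*0 = -2 + 0 = -2)
o(V) = (-2 + V)²
6*o(u(-9)) = 6*(-2 + (9/2 - 7/2*(-9)))² = 6*(-2 + (9/2 + 63/2))² = 6*(-2 + 36)² = 6*34² = 6*1156 = 6936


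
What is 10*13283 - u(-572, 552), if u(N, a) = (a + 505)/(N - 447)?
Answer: 135354827/1019 ≈ 1.3283e+5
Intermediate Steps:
u(N, a) = (505 + a)/(-447 + N)
10*13283 - u(-572, 552) = 10*13283 - (505 + 552)/(-447 - 572) = 132830 - 1057/(-1019) = 132830 - (-1)*1057/1019 = 132830 - 1*(-1057/1019) = 132830 + 1057/1019 = 135354827/1019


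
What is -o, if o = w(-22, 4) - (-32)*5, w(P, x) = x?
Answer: -164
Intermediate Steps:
o = 164 (o = 4 - (-32)*5 = 4 - 1*(-160) = 4 + 160 = 164)
-o = -1*164 = -164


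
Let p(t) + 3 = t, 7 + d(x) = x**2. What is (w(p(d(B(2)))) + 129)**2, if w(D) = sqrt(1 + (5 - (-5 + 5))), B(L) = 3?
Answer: (129 + sqrt(6))**2 ≈ 17279.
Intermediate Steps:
d(x) = -7 + x**2
p(t) = -3 + t
w(D) = sqrt(6) (w(D) = sqrt(1 + (5 - 1*0)) = sqrt(1 + (5 + 0)) = sqrt(1 + 5) = sqrt(6))
(w(p(d(B(2)))) + 129)**2 = (sqrt(6) + 129)**2 = (129 + sqrt(6))**2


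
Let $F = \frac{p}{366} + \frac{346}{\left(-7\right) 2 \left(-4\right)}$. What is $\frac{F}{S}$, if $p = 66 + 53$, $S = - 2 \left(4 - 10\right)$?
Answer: $\frac{33325}{61488} \approx 0.54198$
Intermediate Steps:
$S = 12$ ($S = \left(-2\right) \left(-6\right) = 12$)
$p = 119$
$F = \frac{33325}{5124}$ ($F = \frac{119}{366} + \frac{346}{\left(-7\right) 2 \left(-4\right)} = 119 \cdot \frac{1}{366} + \frac{346}{\left(-14\right) \left(-4\right)} = \frac{119}{366} + \frac{346}{56} = \frac{119}{366} + 346 \cdot \frac{1}{56} = \frac{119}{366} + \frac{173}{28} = \frac{33325}{5124} \approx 6.5037$)
$\frac{F}{S} = \frac{33325}{5124 \cdot 12} = \frac{33325}{5124} \cdot \frac{1}{12} = \frac{33325}{61488}$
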